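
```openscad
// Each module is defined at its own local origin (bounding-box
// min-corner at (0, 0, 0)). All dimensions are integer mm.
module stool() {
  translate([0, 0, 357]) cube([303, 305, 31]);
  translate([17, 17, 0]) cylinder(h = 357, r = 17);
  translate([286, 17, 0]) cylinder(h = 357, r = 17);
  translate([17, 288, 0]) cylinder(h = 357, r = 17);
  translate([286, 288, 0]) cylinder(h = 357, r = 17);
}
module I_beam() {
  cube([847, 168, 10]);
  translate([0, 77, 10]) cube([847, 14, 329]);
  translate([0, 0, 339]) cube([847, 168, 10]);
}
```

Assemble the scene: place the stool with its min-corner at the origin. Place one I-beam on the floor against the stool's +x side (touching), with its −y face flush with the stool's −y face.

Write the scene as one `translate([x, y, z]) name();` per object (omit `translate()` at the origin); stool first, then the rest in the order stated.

stool();
translate([303, 0, 0]) I_beam();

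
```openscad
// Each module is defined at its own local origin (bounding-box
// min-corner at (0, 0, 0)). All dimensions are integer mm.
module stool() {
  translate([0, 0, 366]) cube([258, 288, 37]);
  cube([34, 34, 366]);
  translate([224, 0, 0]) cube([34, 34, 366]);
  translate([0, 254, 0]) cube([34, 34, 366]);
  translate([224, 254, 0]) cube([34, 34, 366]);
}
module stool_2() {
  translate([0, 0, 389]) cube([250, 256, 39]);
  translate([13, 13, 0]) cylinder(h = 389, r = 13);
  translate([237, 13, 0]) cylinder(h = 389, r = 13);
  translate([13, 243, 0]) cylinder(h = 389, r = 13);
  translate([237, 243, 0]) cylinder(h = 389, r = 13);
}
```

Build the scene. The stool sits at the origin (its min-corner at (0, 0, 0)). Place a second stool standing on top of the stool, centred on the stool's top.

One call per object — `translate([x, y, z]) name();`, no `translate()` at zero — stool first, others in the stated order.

stool();
translate([4, 16, 403]) stool_2();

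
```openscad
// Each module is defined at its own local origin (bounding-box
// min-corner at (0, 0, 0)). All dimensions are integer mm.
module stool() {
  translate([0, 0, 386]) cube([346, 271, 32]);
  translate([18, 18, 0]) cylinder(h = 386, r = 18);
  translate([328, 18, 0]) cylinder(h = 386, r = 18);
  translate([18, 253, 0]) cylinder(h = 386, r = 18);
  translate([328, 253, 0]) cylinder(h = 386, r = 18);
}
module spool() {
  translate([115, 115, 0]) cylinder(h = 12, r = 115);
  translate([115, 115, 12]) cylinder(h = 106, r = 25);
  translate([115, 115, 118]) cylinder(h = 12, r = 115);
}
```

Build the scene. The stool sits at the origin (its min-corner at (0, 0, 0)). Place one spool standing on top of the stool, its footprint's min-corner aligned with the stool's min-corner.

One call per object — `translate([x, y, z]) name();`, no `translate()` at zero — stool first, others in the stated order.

stool();
translate([0, 0, 418]) spool();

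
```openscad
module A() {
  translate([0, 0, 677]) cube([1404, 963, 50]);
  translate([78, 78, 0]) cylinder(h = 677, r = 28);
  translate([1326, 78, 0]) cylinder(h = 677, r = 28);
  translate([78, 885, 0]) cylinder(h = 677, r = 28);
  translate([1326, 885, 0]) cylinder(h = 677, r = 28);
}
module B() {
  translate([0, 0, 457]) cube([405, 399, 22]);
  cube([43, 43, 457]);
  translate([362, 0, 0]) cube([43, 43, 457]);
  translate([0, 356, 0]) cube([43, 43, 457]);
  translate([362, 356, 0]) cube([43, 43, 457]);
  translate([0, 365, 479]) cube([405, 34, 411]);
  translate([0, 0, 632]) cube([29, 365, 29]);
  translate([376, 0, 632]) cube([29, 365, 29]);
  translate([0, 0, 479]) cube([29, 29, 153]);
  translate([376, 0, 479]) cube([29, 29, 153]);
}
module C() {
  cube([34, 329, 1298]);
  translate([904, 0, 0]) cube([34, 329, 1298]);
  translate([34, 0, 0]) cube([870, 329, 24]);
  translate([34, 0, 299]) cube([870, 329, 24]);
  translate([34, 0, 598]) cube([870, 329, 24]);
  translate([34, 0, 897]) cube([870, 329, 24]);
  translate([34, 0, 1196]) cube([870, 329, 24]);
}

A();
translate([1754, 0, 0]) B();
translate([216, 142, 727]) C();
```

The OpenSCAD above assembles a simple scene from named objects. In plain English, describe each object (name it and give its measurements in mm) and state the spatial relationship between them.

A is a rectangular dining table. The top is 1404×963×50 mm with its upper surface at z = 727 mm. It stands on four round legs of 56 mm diameter, each leg's bounding box inset 50 mm from the nearest pair of top edges, running from the floor to the underside of the top.

B is a chair. The seat is a 405×399×22 mm slab with its top at z = 479 mm, on four 43×43 mm corner legs (flush with the seat edges, standing on z = 0). A flat backrest 34 mm thick, 411 mm tall, spans the full seat width and rises from the seat top along its +y edge, rear face flush with the rear of the seat. Two armrests of 29×29 mm section run along each side from the seat's front edge to the front of the backrest, top faces 182 mm above the seat top and outer faces flush with the seat's x-edges; a 29×29 mm post under the front of each armrest stands on the seat at the front corner.

C is a bookshelf 938 mm wide overall, 329 mm deep and 1298 mm tall. The two sides are 34 mm thick vertical panels. 5 horizontal shelves of 24 mm thickness span between the inner faces of the sides; the lowest shelf sits on the floor and shelves are stacked with a clear vertical gap of 275 mm between each pair.

The chair is on the floor beside the table on its +x side. The bookshelf is on top of the table.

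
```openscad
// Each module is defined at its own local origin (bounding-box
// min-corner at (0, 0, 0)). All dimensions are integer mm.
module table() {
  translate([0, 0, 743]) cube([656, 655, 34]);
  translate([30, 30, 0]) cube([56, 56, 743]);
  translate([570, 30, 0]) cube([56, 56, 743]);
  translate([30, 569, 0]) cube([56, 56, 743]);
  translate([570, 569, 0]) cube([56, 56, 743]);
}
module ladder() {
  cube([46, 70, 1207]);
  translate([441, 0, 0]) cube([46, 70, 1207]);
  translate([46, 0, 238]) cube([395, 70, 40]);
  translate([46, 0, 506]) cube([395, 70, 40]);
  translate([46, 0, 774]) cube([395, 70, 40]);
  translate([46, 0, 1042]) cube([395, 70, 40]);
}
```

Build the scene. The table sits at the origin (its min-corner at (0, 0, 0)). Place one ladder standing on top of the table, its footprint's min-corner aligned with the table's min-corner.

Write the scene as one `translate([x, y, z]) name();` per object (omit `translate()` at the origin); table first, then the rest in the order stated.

table();
translate([0, 0, 777]) ladder();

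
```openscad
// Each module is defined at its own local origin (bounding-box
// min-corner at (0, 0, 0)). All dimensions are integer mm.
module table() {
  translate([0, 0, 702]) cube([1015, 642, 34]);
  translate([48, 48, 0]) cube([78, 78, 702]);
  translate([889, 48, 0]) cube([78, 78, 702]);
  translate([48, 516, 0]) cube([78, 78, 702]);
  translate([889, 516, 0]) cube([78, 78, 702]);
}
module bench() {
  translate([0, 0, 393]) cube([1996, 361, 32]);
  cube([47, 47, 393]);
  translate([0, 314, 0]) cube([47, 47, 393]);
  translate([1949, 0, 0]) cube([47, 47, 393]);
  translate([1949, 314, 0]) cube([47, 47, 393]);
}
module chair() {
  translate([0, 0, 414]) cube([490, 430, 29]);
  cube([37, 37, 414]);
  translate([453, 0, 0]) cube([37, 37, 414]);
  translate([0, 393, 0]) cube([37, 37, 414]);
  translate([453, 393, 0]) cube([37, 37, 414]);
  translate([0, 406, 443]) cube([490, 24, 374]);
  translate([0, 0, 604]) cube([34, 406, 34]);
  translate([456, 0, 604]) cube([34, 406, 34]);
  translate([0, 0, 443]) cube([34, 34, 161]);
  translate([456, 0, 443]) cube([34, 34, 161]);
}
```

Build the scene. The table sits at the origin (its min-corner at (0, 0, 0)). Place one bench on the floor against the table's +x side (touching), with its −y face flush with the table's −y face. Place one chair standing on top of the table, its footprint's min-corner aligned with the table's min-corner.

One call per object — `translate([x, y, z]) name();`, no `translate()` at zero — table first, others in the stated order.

table();
translate([1015, 0, 0]) bench();
translate([0, 0, 736]) chair();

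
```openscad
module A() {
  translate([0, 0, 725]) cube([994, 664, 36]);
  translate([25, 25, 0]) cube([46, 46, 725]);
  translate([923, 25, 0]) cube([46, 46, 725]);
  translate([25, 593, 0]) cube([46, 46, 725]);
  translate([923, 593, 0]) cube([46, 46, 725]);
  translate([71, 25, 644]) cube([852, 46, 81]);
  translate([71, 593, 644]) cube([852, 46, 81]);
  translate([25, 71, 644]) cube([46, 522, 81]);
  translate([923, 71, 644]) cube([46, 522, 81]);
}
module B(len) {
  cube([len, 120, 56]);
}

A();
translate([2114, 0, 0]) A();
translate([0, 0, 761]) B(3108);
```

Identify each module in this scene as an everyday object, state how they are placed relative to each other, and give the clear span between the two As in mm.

A is a table. B is a beam. A beam spans the tops of two tables. The clear span between the two tables is 1120 mm.

Second table starts at x = 2114; first ends at x = 994; clear span = 2114 − 994 = 1120 mm.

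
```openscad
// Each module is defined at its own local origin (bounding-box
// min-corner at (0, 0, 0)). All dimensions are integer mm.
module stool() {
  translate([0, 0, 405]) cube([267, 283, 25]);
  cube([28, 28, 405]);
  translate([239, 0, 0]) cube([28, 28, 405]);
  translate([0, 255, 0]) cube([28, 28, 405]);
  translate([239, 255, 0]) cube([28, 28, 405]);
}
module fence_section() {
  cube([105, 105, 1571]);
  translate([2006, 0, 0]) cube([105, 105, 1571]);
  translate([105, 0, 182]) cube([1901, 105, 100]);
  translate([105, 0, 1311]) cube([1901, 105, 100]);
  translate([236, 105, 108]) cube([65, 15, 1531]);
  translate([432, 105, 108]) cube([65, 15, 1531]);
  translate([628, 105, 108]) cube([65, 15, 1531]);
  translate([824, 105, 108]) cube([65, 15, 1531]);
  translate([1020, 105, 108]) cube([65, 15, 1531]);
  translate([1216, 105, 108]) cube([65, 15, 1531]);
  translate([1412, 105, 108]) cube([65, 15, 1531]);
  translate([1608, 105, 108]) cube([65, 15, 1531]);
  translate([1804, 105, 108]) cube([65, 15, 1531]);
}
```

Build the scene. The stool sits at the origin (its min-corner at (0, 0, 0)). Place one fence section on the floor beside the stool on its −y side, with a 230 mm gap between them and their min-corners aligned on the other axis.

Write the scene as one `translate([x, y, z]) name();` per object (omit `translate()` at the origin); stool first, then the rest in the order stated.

stool();
translate([0, -350, 0]) fence_section();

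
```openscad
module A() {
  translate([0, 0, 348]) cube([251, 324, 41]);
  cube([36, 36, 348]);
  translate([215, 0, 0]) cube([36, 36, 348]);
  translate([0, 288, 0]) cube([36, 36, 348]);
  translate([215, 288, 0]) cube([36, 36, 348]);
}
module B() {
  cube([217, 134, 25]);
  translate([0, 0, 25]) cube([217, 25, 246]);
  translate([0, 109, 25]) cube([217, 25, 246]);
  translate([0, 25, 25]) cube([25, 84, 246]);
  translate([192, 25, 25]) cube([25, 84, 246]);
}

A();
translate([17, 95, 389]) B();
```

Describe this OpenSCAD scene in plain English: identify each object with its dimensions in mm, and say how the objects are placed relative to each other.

A is a four-legged stool. The seat is a 251×324×41 mm slab whose top surface is at z = 389 mm; four square legs, each 36×36 mm in cross-section, run from the floor (z = 0) to the underside of the seat, each flush with a corner of the seat.

B is an open-topped rectangular box: outside dimensions 217×134×271 mm, with a uniform wall and base thickness of 25 mm. The base is a full 217×134 slab on the floor; four walls sit on top of the base. The front and back walls (the −y and +y sides) span the full width; the two side walls fit between them.

The open box is on top of the stool, centred.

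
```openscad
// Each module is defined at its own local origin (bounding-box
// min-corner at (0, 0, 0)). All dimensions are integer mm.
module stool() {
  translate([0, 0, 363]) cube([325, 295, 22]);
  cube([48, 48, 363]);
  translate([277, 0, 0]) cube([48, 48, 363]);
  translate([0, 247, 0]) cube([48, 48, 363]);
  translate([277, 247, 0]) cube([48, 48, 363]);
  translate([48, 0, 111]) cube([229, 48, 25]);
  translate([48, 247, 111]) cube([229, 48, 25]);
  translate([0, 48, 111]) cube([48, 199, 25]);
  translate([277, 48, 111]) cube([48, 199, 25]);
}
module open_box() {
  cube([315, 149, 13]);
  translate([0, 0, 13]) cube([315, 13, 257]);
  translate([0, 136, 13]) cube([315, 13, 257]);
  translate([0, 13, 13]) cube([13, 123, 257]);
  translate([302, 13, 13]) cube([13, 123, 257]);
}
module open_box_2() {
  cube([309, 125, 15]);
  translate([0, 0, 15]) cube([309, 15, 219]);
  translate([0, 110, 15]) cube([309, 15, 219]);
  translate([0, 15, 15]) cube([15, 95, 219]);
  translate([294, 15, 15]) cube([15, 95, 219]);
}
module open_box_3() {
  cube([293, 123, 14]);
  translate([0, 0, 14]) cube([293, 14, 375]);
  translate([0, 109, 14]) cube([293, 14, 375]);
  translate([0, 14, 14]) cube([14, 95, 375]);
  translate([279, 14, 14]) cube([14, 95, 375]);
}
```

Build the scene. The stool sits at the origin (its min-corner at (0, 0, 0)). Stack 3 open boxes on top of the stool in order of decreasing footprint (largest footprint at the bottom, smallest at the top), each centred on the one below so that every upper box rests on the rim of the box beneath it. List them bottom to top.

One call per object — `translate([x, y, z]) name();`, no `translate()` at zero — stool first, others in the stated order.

stool();
translate([5, 73, 385]) open_box();
translate([8, 85, 655]) open_box_2();
translate([16, 86, 889]) open_box_3();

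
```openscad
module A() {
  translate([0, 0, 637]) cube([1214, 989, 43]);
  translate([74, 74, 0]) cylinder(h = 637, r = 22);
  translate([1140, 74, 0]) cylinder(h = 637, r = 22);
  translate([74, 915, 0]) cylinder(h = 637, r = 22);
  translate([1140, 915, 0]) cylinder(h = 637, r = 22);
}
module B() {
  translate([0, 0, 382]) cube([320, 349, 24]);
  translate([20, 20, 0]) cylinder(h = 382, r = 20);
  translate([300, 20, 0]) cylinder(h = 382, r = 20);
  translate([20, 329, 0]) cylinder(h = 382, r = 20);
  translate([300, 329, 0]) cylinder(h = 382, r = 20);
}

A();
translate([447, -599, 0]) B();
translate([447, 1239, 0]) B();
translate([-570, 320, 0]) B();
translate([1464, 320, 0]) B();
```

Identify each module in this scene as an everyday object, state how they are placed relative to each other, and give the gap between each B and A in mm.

Each stool's nearest face is 250 mm from the table's bounding box.

A is a table. B is a stool. Four stools sit around the table at the −y, +y, −x, +x sides. The gap between each stool and the table is 250 mm.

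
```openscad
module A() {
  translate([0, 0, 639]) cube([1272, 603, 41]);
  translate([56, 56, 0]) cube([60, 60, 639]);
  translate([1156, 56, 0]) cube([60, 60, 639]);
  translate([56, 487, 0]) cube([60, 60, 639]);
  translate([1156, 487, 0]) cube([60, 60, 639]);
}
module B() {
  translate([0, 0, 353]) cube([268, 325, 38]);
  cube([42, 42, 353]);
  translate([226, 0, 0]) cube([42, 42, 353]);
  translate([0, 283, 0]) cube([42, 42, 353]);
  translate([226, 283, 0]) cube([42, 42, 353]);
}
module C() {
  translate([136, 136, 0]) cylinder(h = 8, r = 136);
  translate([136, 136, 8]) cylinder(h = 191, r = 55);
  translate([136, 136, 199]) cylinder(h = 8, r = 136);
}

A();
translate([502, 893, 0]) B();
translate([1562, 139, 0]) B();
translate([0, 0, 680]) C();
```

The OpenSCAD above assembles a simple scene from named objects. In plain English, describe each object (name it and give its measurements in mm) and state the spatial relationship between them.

A is a rectangular dining table. The top is 1272×603×41 mm with its upper surface at z = 680 mm. It stands on four 60×60 mm square legs, each inset 56 mm from the nearest pair of top edges, running from the floor to the underside of the top.

B is a four-legged stool. The seat is 268×325 mm, 38 mm thick, top at z = 391 mm. It stands on four square legs, each 42×42 mm in cross-section, from z = 0 to the seat underside, each flush with a corner of the seat.

C is a spool: two coaxial disc flanges of radius 136 mm and thickness 8 mm, joined by a core cylinder of radius 55 mm and height 191 mm. The lower flange rests on z = 0 and the three cylinders share a vertical axis.

Two stools sit around the table at the +y, +x sides. The spool is on top of the table.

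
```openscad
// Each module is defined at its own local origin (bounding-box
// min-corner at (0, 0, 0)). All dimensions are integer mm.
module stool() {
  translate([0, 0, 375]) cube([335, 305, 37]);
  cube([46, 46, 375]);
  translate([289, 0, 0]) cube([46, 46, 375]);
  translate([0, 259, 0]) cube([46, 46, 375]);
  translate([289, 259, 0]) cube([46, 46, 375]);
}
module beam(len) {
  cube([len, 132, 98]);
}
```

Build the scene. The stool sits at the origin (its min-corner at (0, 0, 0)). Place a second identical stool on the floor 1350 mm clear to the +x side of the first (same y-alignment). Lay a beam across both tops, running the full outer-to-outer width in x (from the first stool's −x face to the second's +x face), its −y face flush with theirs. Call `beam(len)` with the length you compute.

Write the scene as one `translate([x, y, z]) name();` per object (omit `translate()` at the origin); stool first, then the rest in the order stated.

stool();
translate([1685, 0, 0]) stool();
translate([0, 0, 412]) beam(2020);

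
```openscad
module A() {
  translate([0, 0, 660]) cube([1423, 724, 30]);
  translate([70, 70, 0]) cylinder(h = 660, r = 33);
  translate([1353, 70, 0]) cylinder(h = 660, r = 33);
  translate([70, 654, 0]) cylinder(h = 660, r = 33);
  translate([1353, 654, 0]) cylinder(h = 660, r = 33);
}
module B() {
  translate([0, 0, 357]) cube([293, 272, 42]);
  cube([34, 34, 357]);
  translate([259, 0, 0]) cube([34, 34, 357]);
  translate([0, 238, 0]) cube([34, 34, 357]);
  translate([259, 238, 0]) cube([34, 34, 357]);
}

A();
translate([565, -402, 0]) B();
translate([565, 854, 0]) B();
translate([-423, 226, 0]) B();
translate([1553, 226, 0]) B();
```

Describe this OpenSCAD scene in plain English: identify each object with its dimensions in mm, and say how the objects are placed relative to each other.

A is a table: top 1423 mm (x) × 724 mm (y), 30 mm thick, upper face at z = 690 mm, on four round legs of 66 mm diameter, each leg's bounding box inset 37 mm from the nearest pair of top edges, running from z = 0 to the bottom of the top.

B is a four-legged stool. The seat is a 293×272×42 mm slab whose top surface is at z = 399 mm; four square legs, each 34×34 mm in cross-section, run from the floor (z = 0) to the underside of the seat, each flush with a corner of the seat.

Four stools sit around the table at the −y, +y, −x, +x sides.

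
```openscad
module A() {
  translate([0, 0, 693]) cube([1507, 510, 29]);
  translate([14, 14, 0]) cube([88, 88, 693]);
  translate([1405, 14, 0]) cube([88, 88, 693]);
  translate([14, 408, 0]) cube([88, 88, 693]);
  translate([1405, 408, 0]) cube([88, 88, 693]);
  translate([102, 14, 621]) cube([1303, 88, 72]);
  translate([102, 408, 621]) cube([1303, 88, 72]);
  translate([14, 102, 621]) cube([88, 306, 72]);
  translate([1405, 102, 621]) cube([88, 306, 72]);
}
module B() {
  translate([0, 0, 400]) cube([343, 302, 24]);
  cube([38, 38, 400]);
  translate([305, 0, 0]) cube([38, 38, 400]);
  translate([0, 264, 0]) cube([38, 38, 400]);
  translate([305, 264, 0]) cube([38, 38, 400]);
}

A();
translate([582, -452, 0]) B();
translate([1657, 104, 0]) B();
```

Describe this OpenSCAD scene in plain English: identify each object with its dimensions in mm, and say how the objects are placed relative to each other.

A is a table with a 1507×510 mm rectangular top, 29 mm thick, top surface at z = 722 mm, supported by four 88×88 mm square legs, each inset 14 mm from the nearest pair of top edges, running from the floor. Four apron rails, 88 mm thick and 72 mm tall, run between adjacent legs with their top edges flush with the underside of the top and their outer faces flush with the legs' outer faces.

B is a four-legged stool. The seat is a 343×302×24 mm slab whose top surface is at z = 424 mm; four square legs, each 38×38 mm in cross-section, run from the floor (z = 0) to the underside of the seat, each flush with a corner of the seat.

Two stools sit around the table at the −y, +x sides.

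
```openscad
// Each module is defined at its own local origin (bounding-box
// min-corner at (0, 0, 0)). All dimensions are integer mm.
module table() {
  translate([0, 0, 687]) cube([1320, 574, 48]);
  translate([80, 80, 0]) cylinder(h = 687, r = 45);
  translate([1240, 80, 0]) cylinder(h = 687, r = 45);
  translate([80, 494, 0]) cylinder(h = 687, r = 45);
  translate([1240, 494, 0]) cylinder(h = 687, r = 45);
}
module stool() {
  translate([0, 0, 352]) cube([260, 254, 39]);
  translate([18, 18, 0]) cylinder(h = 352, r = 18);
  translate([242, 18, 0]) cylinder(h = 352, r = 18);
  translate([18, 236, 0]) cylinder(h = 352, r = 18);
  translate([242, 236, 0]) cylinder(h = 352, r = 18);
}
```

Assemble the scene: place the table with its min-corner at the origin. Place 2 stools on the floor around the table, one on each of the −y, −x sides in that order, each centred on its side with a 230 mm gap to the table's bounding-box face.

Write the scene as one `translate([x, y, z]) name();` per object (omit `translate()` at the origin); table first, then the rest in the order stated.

table();
translate([530, -484, 0]) stool();
translate([-490, 160, 0]) stool();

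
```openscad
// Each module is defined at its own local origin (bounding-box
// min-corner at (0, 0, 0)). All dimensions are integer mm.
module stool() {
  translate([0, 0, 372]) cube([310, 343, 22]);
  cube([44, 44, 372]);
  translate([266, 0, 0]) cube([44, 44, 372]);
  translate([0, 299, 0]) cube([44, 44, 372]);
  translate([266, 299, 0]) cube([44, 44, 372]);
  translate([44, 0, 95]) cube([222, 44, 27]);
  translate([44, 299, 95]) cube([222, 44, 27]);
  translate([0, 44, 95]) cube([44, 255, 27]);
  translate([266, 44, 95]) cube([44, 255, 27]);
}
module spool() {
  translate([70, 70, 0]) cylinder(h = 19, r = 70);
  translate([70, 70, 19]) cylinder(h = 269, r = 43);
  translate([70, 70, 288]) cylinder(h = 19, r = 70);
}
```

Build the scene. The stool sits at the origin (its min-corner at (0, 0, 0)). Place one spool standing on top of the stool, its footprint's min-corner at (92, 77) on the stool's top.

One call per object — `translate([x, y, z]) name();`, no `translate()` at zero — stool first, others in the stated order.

stool();
translate([92, 77, 394]) spool();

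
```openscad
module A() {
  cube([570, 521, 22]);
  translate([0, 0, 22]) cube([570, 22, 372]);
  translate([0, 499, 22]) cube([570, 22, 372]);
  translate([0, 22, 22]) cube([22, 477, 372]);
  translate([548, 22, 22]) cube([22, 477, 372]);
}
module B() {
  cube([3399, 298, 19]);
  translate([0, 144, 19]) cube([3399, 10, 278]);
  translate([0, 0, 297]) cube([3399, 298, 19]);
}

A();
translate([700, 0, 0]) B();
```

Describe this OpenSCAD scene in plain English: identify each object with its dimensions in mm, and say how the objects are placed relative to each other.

A is an open-topped rectangular box: outside dimensions 570×521×394 mm, with a uniform wall and base thickness of 22 mm. The base is a full 570×521 slab on the floor; four walls sit on top of the base. The front and back walls (the −y and +y sides) span the full width; the two side walls fit between them.

B is an I-beam lying along x, 3399 mm long. Overall section height 316 mm. Two flanges 298 mm wide (y) and 19 mm thick, one on the floor and one at the top; a web 10 mm thick runs between them, centred on the flange width.

The I-beam is on the floor beside the open box on its +x side.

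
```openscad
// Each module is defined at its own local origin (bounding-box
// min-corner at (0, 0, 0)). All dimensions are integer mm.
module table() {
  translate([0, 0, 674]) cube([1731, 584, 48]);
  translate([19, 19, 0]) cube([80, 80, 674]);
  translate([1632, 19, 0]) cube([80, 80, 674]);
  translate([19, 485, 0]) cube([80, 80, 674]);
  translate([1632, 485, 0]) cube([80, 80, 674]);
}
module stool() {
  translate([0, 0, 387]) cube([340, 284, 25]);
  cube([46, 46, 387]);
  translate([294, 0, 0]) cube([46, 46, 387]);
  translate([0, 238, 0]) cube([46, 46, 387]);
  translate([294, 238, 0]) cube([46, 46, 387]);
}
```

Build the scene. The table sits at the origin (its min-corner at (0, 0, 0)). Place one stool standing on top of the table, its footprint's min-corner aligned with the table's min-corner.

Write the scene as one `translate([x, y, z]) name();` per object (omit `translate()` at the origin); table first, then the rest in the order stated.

table();
translate([0, 0, 722]) stool();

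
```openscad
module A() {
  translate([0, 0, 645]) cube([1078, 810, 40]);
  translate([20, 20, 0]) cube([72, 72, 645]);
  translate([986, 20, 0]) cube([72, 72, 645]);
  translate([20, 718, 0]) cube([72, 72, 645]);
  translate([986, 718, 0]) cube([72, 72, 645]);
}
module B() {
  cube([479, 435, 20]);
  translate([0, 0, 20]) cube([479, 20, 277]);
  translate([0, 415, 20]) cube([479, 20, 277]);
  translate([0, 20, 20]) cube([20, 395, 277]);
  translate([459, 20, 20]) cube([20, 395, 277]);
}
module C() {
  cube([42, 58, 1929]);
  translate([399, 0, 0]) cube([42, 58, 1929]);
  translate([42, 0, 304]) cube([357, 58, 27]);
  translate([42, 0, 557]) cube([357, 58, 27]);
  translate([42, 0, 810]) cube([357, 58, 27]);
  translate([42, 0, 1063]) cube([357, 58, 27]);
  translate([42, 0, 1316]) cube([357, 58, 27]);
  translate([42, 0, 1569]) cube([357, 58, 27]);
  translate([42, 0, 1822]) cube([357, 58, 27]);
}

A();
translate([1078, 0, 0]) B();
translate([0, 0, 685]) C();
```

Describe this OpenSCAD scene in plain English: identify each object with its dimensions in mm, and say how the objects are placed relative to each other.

A is a rectangular dining table. The top is 1078×810×40 mm with its upper surface at z = 685 mm. It stands on four 72×72 mm square legs, each inset 20 mm from the nearest pair of top edges, running from the floor to the underside of the top.

B is an open storage box with external size 479×435×297 mm and wall thickness 20 mm (the base is also 20 mm thick). The base covers the whole footprint; the four walls stand on the base, with the y-facing walls full-width and the x-facing walls fitting between their inner faces.

C is a straight ladder. Two 42×58 mm vertical rails, 1929 mm tall, stand 441 mm apart (outside-to-outside) with their front faces coplanar on the −y side. 7 rungs, each 58 mm deep and 27 mm tall, span between the inner faces of the rails, front faces flush with the rails. The lowest rung's underside is at z = 304 mm and rungs are spaced 253 mm apart (underside to underside).

The open box is against the table's +x side, with their −y faces flush. The ladder is on top of the table.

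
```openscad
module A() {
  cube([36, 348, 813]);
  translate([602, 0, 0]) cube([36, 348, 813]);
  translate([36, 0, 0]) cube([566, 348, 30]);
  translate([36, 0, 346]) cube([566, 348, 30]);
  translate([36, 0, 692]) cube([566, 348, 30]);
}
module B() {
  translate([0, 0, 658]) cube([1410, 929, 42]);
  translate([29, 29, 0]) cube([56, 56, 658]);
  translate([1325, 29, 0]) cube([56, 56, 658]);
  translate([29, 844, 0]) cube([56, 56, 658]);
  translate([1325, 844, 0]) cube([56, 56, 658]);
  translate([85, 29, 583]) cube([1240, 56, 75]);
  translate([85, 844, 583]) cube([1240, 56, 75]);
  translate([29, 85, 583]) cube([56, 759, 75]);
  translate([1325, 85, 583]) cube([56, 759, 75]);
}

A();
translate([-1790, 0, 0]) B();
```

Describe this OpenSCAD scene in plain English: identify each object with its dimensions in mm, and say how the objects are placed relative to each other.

A is an open bookshelf. Two side panels, each 36 mm thick, 348 mm deep and 813 mm tall, stand 638 mm apart (outside-to-outside). Between them sit 3 shelves, each 30 mm thick and 348 mm deep, spanning the full gap between the sides. The bottom shelf rests on the floor (its underside at z = 0) and the clear gap between one shelf's top and the next shelf's underside is 316 mm.

B is a rectangular dining table. The top is 1410×929×42 mm with its upper surface at z = 700 mm. It stands on four 56×56 mm square legs, each inset 29 mm from the nearest pair of top edges, running from the floor to the underside of the top. Four apron rails, 56 mm thick and 75 mm tall, run between adjacent legs with their top edges flush with the underside of the top and their outer faces flush with the legs' outer faces.

The table is on the floor beside the bookshelf on its −x side.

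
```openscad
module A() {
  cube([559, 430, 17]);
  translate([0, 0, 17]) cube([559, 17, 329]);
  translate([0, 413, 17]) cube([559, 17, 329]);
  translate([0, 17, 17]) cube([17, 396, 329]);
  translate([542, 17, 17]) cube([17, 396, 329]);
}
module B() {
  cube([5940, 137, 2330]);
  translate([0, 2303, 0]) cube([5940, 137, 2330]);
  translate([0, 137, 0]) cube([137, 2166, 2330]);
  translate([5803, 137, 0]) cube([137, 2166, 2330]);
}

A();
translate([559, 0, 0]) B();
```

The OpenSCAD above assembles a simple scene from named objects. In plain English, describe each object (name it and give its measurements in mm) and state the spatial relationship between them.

A is an open storage box with external size 559×430×346 mm and wall thickness 17 mm (the base is also 17 mm thick). The base covers the whole footprint; the four walls stand on the base, with the y-facing walls full-width and the x-facing walls fitting between their inner faces.

B is the wall frame of a small rectangular building: four walls, each 2330 mm tall and 137 mm thick, enclosing a footprint 5940 mm (x) by 2440 mm (y) outside-to-outside, with no floor or roof. The front and back walls (the −y and +y sides) span the full width; the two side walls fit between them.

The house frame is against the open box's +x side, with their −y faces flush.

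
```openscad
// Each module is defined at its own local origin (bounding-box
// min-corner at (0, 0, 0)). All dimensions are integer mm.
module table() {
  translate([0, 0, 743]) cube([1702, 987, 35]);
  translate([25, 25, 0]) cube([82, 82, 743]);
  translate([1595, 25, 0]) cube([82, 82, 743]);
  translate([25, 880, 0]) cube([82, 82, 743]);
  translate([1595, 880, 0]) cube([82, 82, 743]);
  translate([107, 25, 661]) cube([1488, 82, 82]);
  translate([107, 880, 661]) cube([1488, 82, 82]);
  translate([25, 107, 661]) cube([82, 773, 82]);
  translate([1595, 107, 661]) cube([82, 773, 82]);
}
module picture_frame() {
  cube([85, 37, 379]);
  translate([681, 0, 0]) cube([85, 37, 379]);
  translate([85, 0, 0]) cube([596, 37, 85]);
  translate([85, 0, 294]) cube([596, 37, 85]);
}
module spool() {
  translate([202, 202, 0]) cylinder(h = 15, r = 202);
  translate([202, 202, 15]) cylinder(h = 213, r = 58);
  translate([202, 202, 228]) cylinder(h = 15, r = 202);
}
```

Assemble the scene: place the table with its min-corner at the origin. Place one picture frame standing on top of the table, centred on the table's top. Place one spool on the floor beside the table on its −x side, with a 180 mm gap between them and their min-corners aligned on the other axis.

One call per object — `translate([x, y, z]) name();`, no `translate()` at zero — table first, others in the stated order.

table();
translate([468, 475, 778]) picture_frame();
translate([-584, 0, 0]) spool();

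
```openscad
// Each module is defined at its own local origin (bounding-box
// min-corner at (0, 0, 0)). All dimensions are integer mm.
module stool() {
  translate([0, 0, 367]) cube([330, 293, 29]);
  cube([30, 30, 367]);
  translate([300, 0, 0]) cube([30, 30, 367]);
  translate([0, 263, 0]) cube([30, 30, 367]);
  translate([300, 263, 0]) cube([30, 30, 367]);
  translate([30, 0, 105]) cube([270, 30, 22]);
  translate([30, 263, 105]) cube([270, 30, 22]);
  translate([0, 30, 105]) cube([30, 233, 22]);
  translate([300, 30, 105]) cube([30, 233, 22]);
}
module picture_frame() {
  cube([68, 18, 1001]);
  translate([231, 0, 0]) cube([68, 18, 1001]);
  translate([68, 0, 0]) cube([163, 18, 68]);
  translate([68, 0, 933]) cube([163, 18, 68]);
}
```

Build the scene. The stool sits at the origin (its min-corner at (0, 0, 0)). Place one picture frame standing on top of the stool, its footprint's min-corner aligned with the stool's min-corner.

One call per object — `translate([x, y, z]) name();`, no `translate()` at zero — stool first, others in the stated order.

stool();
translate([0, 0, 396]) picture_frame();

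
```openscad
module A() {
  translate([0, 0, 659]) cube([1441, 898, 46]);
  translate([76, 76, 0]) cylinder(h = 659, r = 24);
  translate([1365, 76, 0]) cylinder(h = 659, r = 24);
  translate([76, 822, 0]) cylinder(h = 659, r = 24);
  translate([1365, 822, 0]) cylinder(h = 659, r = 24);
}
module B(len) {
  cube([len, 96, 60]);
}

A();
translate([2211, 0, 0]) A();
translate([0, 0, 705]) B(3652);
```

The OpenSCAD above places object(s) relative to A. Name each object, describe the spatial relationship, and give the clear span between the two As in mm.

A is a table. B is a beam. A beam spans the tops of two tables. The clear span between the two tables is 770 mm.

Second table starts at x = 2211; first ends at x = 1441; clear span = 2211 − 1441 = 770 mm.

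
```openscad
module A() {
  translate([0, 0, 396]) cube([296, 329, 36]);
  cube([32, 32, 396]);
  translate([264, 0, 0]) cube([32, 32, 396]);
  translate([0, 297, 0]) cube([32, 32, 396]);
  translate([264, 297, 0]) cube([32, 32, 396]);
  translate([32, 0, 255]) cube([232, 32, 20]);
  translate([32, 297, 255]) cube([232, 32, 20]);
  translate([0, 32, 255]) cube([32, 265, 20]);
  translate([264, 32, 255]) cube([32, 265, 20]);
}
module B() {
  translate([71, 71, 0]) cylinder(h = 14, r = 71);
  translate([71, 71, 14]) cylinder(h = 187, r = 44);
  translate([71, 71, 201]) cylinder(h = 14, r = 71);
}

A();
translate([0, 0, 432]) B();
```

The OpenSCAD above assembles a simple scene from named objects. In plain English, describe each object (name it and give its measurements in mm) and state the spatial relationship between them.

A is a four-legged stool. The seat is 296×329 mm, 36 mm thick, top at z = 432 mm. It stands on four square legs, each 32×32 mm in cross-section, from z = 0 to the seat underside, each flush with a corner of the seat. Four stretchers, 32 mm wide and 20 mm tall, connect adjacent legs with their undersides at z = 255 mm, each running between the inner faces of the legs it joins and aligned with the legs' outer faces on the other axis.

B is a spool: two coaxial disc flanges of radius 71 mm and thickness 14 mm, joined by a core cylinder of radius 44 mm and height 187 mm. The lower flange rests on z = 0 and the three cylinders share a vertical axis.

The spool is on top of the stool.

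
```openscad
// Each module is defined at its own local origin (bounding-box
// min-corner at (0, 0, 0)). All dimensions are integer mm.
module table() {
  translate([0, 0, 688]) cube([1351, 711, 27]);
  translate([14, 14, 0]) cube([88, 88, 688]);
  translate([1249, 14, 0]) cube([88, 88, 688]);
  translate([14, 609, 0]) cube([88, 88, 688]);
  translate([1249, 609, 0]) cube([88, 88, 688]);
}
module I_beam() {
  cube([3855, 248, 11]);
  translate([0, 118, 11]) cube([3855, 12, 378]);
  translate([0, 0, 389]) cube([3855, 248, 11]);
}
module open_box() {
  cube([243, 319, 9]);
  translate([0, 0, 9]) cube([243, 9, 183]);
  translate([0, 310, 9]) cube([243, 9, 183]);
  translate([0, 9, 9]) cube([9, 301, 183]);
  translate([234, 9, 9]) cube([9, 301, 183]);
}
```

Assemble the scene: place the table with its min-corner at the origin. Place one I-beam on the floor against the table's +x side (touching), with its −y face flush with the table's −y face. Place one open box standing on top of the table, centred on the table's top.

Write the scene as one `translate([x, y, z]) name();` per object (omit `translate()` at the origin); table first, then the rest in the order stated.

table();
translate([1351, 0, 0]) I_beam();
translate([554, 196, 715]) open_box();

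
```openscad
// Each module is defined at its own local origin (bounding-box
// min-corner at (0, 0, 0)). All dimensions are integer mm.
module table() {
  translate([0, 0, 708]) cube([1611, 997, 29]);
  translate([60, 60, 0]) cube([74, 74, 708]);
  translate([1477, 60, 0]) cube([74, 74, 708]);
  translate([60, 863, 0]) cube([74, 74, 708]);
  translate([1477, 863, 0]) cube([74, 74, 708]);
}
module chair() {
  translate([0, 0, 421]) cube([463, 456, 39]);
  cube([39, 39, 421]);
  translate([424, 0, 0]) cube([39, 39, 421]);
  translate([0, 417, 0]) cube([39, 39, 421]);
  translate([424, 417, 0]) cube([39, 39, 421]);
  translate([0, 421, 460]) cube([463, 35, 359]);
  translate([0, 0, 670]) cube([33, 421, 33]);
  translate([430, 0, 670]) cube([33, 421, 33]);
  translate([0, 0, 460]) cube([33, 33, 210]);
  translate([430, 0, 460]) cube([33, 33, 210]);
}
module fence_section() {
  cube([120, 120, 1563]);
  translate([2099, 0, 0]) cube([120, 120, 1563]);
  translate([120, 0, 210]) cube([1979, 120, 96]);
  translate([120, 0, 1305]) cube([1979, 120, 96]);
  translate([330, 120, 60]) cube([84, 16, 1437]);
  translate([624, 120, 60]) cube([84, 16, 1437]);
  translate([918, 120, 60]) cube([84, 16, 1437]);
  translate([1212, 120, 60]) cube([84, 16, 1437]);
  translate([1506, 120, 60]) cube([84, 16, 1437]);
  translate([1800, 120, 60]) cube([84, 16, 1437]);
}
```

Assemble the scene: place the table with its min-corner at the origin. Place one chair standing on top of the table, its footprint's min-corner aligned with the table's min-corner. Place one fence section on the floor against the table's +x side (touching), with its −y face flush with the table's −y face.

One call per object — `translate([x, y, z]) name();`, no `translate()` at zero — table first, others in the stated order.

table();
translate([0, 0, 737]) chair();
translate([1611, 0, 0]) fence_section();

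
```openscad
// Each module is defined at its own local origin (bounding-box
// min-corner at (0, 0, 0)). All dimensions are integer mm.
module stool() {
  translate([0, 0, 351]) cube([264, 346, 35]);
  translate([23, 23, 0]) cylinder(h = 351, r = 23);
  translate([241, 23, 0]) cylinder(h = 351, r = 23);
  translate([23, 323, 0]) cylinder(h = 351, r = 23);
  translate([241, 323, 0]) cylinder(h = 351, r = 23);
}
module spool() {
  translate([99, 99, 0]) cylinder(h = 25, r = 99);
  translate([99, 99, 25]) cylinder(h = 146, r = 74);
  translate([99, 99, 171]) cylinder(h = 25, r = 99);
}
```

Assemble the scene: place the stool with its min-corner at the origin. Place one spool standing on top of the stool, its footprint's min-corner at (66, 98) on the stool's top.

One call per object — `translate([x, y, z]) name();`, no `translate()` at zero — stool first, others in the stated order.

stool();
translate([66, 98, 386]) spool();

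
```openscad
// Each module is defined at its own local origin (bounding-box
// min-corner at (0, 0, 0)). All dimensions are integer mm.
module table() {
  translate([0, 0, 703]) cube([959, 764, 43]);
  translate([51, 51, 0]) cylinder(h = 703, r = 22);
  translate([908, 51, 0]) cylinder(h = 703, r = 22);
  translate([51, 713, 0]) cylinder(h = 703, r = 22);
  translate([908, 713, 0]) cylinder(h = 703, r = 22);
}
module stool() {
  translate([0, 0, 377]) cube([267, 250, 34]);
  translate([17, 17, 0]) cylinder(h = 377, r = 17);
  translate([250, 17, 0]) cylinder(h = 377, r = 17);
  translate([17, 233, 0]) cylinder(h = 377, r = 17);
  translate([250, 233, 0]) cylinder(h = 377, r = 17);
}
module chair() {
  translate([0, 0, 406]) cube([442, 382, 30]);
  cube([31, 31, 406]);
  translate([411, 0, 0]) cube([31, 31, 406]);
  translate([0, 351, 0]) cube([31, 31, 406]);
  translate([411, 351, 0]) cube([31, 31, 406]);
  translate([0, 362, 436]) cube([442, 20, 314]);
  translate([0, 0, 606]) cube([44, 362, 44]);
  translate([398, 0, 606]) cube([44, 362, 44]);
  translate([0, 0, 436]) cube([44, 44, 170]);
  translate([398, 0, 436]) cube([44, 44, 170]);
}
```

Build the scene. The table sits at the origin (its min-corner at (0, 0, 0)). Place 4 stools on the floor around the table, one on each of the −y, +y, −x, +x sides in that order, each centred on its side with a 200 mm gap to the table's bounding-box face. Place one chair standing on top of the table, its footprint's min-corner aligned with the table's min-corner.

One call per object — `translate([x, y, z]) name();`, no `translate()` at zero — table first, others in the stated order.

table();
translate([346, -450, 0]) stool();
translate([346, 964, 0]) stool();
translate([-467, 257, 0]) stool();
translate([1159, 257, 0]) stool();
translate([0, 0, 746]) chair();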